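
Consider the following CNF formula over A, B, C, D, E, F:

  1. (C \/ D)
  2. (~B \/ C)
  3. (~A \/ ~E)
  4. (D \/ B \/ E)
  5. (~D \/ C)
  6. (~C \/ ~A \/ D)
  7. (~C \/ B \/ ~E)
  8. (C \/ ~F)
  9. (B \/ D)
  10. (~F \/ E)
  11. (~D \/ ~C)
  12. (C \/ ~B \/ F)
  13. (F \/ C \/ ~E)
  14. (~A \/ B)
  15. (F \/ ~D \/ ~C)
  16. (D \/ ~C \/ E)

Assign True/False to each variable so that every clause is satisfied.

Pure literal: A appears only negated; assign A = False.
Set B = True and propagate.
  then C is forced to True.
  then D is forced to False.
  then E is forced to True.
F is now unconstrained; take F = False.
Every clause has at least one true literal under this assignment.

A=False, B=True, C=True, D=False, E=True, F=False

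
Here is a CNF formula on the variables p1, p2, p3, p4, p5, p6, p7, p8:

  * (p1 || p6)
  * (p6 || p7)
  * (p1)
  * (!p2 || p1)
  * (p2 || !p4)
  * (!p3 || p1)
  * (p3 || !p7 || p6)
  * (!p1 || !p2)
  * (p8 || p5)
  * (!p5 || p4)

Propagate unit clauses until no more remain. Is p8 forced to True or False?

True

Unit clause (p1) sets p1 = True.
In (!p2 || !p1), !p1 is now false; !p2 must hold, so p2 = False.
(p2 || !p4): since p2 = False, the clause reduces to (!p4). p4 = False.
From (!p5 || p4) and p4 = False: p5 = False.
From (p8 || p5) and p5 = False: p8 = True.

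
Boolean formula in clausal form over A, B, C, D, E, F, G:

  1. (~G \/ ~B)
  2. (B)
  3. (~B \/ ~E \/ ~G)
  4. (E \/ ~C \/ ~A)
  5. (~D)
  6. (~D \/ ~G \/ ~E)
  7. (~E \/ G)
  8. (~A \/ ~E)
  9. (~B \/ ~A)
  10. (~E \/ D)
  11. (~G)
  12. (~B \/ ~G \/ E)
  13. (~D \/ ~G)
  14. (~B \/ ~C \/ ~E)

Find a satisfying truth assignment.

Unit propagation: (B) forces B = True.
Unit propagation: (~G) forces G = False.
(~D) is a unit clause, so D = False.
Unit propagation: (~E) forces E = False.
The clause (~A) is unit: A must be False.
C, F are now unconstrained; take C = True, F = True.
Every clause has at least one true literal under this assignment.

A=F, B=T, C=T, D=F, E=F, F=T, G=F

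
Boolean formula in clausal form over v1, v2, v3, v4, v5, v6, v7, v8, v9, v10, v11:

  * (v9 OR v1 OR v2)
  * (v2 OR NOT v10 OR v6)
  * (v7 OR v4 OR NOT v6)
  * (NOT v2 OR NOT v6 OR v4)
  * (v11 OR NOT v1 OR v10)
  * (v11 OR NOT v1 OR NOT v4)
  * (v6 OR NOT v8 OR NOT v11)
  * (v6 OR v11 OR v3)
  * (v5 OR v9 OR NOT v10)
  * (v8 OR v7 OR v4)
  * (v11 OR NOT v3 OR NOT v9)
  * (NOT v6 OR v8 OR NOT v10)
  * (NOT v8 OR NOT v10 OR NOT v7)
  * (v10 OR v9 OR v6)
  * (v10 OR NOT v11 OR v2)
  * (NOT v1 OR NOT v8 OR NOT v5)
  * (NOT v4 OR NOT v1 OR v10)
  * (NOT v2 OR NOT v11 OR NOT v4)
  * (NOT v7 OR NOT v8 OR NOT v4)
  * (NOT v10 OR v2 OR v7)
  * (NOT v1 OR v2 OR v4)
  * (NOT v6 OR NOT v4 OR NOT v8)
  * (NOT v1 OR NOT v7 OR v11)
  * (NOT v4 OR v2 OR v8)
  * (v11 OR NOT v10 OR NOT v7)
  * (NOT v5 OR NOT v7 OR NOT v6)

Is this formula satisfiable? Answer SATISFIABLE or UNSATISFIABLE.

SATISFIABLE

Branch on v1: take v1 = True.
Try v2 = True.
The remaining clauses are satisfied by v3 = False, v4 = False, v5 = True, v6 = False, v7 = True, v8 = False, v9 = False, v10 = True, v11 = True.
Every clause has at least one true literal under this assignment.
So v1 = T, v2 = T, v3 = F, v4 = F, v5 = T, v6 = F, v7 = T, v8 = F, v9 = F, v10 = T, v11 = T is a satisfying assignment.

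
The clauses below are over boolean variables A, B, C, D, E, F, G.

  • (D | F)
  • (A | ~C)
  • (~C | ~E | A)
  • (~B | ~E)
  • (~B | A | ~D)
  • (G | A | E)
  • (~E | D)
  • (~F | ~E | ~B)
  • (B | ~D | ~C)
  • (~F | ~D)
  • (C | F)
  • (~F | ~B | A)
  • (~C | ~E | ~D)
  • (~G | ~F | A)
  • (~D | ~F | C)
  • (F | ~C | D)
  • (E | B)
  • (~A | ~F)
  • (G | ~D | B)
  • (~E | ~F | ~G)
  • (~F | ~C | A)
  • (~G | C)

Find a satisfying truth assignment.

Try A = True.
  then F is forced to False.
  then D is forced to True.
  then C is forced to True.
  then B is forced to True.
  then E is forced to False.
G is now unconstrained; take G = False.
Every clause has at least one true literal under this assignment.
Check each clause:
  1. (F | D) — D is true.
  2. (A | ~C) — A is true.
  3. (~C | ~E | A) — A is true.
  4. (~B | ~E) — ~E is true.
  5. (~B | ~D | A) — A is true.
  6. (E | A | G) — A is true.
  7. (D | ~E) — ~E is true.
  8. (~B | ~E | ~F) — ~F is true.
  9. (~C | ~D | B) — B is true.
  10. (~F | ~D) — ~F is true.
  11. (F | C) — C is true.
  12. (A | ~F | ~B) — A is true.
  13. (~C | ~E | ~D) — ~E is true.
  14. (A | ~F | ~G) — A is true.
  15. (C | ~F | ~D) — ~F is true.
  16. (~C | D | F) — D is true.
  17. (B | E) — B is true.
  18. (~F | ~A) — ~F is true.
  19. (G | ~D | B) — B is true.
  20. (~F | ~E | ~G) — ~G is true.
  21. (A | ~F | ~C) — A is true.
  22. (~G | C) — ~G is true.

A=1, B=1, C=1, D=1, E=0, F=0, G=0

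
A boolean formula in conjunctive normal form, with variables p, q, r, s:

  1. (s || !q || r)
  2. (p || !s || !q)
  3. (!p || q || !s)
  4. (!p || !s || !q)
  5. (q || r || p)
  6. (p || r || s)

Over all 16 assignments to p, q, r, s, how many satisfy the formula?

6

Satisfying assignments:
  p=0 q=0 r=1 s=0
  p=0 q=0 r=1 s=1
  p=0 q=1 r=1 s=0
  p=1 q=0 r=0 s=0
  p=1 q=0 r=1 s=0
  p=1 q=1 r=1 s=0
That's 6 in total.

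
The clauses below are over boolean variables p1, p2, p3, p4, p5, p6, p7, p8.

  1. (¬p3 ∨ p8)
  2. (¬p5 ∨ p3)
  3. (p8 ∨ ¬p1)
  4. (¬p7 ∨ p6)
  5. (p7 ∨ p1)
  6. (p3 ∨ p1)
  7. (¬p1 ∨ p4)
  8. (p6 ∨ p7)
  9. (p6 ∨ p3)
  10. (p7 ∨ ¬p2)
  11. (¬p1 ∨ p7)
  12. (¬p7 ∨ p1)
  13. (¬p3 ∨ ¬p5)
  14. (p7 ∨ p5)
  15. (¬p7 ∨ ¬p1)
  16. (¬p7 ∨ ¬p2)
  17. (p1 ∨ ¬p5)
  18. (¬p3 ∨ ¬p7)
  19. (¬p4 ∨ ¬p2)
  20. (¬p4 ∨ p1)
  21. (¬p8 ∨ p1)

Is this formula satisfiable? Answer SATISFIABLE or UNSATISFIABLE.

p1 = True:
  propagation gives p8=True, p4=True, p7=True; an empty clause results — contradiction.
p1 = False:
  propagation gives p7=True; an empty clause results — contradiction.
Every branch closes, so no satisfying assignment exists.

UNSATISFIABLE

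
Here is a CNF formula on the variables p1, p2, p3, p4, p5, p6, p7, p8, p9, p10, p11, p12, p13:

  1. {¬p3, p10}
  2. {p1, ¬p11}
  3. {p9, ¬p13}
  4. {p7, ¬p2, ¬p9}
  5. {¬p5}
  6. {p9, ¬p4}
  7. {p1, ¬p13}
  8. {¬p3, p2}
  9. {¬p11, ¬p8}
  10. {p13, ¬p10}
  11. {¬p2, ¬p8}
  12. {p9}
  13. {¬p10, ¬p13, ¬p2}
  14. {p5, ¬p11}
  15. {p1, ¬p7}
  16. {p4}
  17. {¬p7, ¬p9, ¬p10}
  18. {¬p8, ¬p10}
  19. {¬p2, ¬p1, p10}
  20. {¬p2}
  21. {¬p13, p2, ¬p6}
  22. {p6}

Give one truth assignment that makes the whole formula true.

p1=T, p2=F, p3=F, p4=T, p5=F, p6=T, p7=F, p8=T, p9=T, p10=F, p11=F, p12=T, p13=F

(¬p5) is a unit clause, so p5 = False.
(p9) is a unit clause, so p9 = True.
(¬p11) is a unit clause, so p11 = False.
Unit propagation: (p4) forces p4 = True.
Unit propagation: (¬p2) forces p2 = False.
(¬p3) is a unit clause, so p3 = False.
Unit propagation: (p6) forces p6 = True.
(¬p13) is a unit clause, so p13 = False.
Unit propagation: (¬p10) forces p10 = False.
p1 occurs only positively in the remaining clauses — set p1 = True.
p7 occurs only negated in the remaining clauses — set p7 = False.
p8, p12 are now unconstrained; take p8 = True, p12 = True.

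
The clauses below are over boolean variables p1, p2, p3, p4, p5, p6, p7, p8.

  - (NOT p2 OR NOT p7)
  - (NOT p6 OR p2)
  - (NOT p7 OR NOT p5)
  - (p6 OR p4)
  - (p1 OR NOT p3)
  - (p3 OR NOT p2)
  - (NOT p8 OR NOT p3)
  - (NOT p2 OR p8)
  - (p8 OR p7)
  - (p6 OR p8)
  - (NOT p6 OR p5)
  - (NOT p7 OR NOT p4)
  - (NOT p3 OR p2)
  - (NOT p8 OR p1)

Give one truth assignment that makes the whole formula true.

p1=T  p2=F  p3=F  p4=T  p5=T  p6=F  p7=F  p8=T

p1 occurs only positively in the remaining clauses — set p1 = True.
Set p2 = False and propagate.
  then p6 is forced to False.
  then p4 is forced to True.
  then p8 is forced to True.
  then p3 is forced to False.
  then p7 is forced to False.
p5 is now unconstrained; take p5 = True.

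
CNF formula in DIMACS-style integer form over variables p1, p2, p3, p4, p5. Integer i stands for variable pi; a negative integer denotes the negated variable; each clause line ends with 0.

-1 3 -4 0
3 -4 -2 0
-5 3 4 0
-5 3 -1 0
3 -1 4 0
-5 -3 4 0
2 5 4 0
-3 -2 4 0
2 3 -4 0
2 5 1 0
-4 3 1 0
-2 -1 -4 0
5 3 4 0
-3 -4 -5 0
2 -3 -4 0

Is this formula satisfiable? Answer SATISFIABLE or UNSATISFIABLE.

SATISFIABLE

Set p1 = False and propagate.
The remaining clauses are satisfied by p2 = True, p3 = True, p4 = True, p5 = False.
So p1=F, p2=T, p3=T, p4=T, p5=F is a satisfying assignment.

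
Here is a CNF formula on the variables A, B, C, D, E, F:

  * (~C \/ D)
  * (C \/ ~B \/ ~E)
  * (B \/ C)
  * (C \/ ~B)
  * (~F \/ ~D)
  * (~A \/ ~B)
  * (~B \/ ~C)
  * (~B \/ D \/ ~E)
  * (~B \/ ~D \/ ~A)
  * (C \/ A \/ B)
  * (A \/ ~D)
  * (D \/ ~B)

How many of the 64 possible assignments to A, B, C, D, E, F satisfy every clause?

The models are:
  A=1 B=0 C=1 D=1 E=0 F=0
  A=1 B=0 C=1 D=1 E=1 F=0
Count: 2.

2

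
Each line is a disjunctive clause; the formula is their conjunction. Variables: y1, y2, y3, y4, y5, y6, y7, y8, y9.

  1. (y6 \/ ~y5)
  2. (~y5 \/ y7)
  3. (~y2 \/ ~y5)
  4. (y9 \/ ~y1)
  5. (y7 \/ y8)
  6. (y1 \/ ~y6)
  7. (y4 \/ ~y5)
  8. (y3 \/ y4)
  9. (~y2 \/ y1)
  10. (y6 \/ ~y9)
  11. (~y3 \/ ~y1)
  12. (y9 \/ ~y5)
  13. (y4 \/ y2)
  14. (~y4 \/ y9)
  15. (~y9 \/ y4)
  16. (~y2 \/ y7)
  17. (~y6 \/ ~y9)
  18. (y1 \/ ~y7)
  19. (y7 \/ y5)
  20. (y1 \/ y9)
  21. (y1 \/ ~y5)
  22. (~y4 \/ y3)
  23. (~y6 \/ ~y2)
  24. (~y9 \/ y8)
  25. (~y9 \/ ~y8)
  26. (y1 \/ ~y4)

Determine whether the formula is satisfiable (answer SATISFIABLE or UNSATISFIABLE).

y9 = True:
  propagation gives y6=True; an empty clause results — contradiction.
y9 = False:
  propagation gives y1=False; an empty clause results — contradiction.
Every branch closes, so no satisfying assignment exists.

UNSATISFIABLE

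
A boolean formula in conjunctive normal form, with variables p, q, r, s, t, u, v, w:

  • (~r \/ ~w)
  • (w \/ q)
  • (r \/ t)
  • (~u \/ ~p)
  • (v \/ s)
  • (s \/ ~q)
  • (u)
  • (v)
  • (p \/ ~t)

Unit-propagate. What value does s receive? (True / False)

Unit clause (u) sets u = True.
In (~u \/ ~p), ~u is now false; ~p must hold, so p = False.
Unit clause (v) sets v = True.
(p \/ ~t): since p = False, the clause reduces to (~t). t = False.
From (r \/ t) and t = False: r = True.
(~r \/ ~w): since r = True, the clause reduces to (~w). w = False.
(w \/ q): since w = False, the clause reduces to (q). q = True.
(s \/ ~q) with q = True leaves only s, so s = True.

True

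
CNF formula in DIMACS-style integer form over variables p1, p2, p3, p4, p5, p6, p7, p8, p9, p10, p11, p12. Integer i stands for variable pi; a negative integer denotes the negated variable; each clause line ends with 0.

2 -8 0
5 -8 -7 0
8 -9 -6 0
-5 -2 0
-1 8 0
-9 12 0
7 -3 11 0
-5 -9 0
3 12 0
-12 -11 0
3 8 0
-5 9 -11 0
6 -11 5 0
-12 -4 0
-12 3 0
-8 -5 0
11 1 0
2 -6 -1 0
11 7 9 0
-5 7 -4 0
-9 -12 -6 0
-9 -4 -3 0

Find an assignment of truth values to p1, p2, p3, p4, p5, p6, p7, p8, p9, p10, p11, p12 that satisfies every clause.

Pure literal: p4 appears only negated; assign p4 = False.
Branch on p1: take p1 = False.
  then p11 is forced to True.
  then p12 is forced to False.
  then p9 is forced to False.
  then p3 is forced to True.
  then p5 is forced to False.
  then p6 is forced to True.
Branch on p2: take p2 = True.
Set p7 = False and propagate.
p8, p10 are now unconstrained; take p8 = False, p10 = True.

p1 = F, p2 = T, p3 = T, p4 = F, p5 = F, p6 = T, p7 = F, p8 = F, p9 = F, p10 = T, p11 = T, p12 = F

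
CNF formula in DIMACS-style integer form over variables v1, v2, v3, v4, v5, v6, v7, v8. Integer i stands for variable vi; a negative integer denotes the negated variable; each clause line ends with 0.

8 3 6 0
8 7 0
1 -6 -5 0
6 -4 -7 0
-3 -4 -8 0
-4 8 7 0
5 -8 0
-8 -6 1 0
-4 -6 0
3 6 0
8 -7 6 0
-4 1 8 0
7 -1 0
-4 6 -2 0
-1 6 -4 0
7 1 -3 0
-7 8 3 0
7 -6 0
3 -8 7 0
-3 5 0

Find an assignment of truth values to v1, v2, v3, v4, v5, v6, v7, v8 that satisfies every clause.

v1=T, v2=T, v3=T, v4=F, v5=T, v6=F, v7=T, v8=T

Check each clause:
  1. (v8 || v6 || v3) — v8 is true.
  2. (v8 || v7) — v8 is true.
  3. (!v5 || !v6 || v1) — v1 is true.
  4. (!v7 || v6 || !v4) — !v4 is true.
  5. (!v3 || !v4 || !v8) — !v4 is true.
  6. (v7 || !v4 || v8) — v8 is true.
  7. (v5 || !v8) — v5 is true.
  8. (!v8 || v1 || !v6) — v1 is true.
  9. (!v6 || !v4) — !v6 is true.
  10. (v3 || v6) — v3 is true.
  11. (v8 || v6 || !v7) — v8 is true.
  12. (v8 || v1 || !v4) — v8 is true.
  13. (v7 || !v1) — v7 is true.
  14. (!v4 || v6 || !v2) — !v4 is true.
  15. (v6 || !v1 || !v4) — !v4 is true.
  16. (v7 || !v3 || v1) — v1 is true.
  17. (!v7 || v3 || v8) — v8 is true.
  18. (v7 || !v6) — !v6 is true.
  19. (v7 || !v8 || v3) — v3 is true.
  20. (!v3 || v5) — v5 is true.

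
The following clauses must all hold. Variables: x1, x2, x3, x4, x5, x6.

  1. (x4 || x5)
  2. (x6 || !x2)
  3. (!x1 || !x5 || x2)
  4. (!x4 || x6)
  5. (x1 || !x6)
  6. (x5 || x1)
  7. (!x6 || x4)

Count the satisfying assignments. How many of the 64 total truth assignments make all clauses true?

8

Split on x6, then x1.
  x6=T, x1=T: x3 free; 3 ways for (x2,x4,x5) × 2^1 = 6.
  x6=T, x1=F: a clause becomes empty — 0.
  x6=F, x1=T: a clause becomes empty — 0.
  x6=F, x1=F: remaining (x2,x3,x4,x5) ∈ {(F,F,F,T); (F,T,F,T)} — 2.
Total: 6 + 0 + 0 + 2 = 8.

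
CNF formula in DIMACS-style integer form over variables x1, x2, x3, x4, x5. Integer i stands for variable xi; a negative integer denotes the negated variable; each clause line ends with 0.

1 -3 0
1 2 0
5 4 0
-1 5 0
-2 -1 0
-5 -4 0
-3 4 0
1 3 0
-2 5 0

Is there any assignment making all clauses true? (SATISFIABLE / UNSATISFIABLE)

SATISFIABLE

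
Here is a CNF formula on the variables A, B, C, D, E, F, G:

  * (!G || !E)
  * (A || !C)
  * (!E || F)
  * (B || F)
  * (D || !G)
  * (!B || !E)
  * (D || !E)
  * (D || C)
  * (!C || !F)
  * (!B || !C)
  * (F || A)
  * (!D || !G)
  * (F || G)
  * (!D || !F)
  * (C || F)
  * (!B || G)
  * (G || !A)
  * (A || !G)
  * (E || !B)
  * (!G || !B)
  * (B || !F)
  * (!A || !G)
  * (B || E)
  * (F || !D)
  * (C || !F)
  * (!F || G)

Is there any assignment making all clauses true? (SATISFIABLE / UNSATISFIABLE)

UNSATISFIABLE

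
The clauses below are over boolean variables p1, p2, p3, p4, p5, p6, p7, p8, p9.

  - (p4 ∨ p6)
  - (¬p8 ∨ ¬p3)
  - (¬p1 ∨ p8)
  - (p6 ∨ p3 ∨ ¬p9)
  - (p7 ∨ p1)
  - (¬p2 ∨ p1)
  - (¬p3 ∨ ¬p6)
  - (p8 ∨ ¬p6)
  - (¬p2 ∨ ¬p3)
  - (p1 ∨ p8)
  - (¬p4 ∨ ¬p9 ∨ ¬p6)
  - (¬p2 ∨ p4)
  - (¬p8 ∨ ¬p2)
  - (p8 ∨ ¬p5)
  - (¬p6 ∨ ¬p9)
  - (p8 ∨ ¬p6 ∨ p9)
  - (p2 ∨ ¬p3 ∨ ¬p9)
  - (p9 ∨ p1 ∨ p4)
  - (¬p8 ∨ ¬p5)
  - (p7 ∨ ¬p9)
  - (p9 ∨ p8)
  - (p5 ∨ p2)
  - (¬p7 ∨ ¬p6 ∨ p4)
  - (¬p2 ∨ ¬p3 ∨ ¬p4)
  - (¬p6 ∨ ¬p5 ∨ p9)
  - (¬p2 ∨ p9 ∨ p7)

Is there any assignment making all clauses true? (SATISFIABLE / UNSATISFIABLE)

p9 = True:
  propagation gives p6=False, p4=True, p3=True, p8=False; an empty clause results — contradiction.
p9 = False:
  propagation gives p8=True, p3=False, p2=False, p5=False; an empty clause results — contradiction.
Every branch closes, so no satisfying assignment exists.

UNSATISFIABLE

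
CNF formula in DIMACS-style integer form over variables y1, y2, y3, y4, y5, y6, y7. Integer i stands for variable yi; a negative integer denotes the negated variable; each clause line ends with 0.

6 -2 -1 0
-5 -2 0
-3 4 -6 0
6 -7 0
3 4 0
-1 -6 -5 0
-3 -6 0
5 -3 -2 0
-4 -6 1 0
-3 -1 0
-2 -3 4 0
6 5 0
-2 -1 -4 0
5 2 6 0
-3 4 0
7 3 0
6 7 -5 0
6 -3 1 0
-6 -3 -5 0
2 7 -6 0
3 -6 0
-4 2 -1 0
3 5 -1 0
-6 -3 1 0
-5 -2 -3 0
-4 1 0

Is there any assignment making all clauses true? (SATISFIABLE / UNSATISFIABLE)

UNSATISFIABLE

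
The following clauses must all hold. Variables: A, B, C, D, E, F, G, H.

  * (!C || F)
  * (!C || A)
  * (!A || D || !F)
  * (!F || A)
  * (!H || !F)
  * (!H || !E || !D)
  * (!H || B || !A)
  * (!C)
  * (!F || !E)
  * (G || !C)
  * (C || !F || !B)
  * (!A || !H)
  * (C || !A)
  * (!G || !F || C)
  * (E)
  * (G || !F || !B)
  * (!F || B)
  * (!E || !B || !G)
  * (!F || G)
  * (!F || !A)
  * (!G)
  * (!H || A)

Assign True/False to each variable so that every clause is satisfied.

(!C) is a unit clause, so C = False.
(!A) is a unit clause, so A = False.
The clause (!F) is unit: F must be False.
(E) is a unit clause, so E = True.
The clause (!G) is unit: G must be False.
The clause (!H) is unit: H must be False.
B, D are now unconstrained; take B = True, D = True.

A=F, B=T, C=F, D=T, E=T, F=F, G=F, H=F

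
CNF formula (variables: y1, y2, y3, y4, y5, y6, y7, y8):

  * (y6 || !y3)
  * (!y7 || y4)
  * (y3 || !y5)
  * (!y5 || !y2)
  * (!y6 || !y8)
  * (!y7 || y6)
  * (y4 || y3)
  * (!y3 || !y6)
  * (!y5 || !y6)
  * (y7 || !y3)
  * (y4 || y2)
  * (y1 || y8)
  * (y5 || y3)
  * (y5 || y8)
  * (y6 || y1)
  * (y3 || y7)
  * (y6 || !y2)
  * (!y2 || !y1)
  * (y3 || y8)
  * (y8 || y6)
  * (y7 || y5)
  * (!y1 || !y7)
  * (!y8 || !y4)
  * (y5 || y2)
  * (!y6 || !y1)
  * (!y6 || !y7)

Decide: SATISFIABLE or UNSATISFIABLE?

y6 = True:
  propagation gives y8=False, y3=False; an empty clause results — contradiction.
y6 = False:
  propagation gives y3=False, y5=False; an empty clause results — contradiction.
Every branch closes, so no satisfying assignment exists.

UNSATISFIABLE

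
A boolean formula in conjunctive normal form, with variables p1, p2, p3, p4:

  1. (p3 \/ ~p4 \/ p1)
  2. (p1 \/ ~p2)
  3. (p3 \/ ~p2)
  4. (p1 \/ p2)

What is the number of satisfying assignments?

6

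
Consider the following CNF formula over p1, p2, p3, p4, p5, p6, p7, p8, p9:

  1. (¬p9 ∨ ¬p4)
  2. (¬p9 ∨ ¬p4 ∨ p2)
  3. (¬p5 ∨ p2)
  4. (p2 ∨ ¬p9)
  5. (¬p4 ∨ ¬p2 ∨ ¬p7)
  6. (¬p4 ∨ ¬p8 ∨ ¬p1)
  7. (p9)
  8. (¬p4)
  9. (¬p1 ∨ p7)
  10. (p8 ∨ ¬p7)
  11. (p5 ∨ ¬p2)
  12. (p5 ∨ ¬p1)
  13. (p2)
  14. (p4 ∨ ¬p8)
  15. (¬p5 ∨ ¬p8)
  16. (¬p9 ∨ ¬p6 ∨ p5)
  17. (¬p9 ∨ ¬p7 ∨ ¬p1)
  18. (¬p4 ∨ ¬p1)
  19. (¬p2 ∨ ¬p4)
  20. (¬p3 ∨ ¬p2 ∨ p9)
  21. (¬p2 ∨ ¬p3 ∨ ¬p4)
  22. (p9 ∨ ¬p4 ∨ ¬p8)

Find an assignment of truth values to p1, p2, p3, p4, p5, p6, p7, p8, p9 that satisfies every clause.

p1=False, p2=True, p3=True, p4=False, p5=True, p6=False, p7=False, p8=False, p9=True

Unit propagation: (p9) forces p9 = True.
(¬p4) is a unit clause, so p4 = False.
The clause (p2) is unit: p2 must be True.
Unit propagation: (p5) forces p5 = True.
Unit propagation: (¬p8) forces p8 = False.
Unit propagation: (¬p7) forces p7 = False.
Unit propagation: (¬p1) forces p1 = False.
p3, p6 are now unconstrained; take p3 = True, p6 = False.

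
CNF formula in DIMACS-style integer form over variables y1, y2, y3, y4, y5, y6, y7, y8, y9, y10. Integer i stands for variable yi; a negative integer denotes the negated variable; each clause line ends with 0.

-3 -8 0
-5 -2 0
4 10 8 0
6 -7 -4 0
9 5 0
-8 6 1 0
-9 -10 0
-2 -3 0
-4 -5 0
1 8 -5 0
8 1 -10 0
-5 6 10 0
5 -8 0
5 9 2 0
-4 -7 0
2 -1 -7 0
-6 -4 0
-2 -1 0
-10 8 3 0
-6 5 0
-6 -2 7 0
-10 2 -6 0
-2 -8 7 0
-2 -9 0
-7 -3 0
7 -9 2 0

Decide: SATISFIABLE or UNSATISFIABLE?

SATISFIABLE

Set y1 = False and propagate.
The remaining clauses are satisfied by y2 = False, y3 = False, y4 = False, y5 = True, y6 = True, y7 = False, y8 = True, y9 = False, y10 = False.
Every clause has at least one true literal under this assignment.
So y1=False, y2=False, y3=False, y4=False, y5=True, y6=True, y7=False, y8=True, y9=False, y10=False is a satisfying assignment.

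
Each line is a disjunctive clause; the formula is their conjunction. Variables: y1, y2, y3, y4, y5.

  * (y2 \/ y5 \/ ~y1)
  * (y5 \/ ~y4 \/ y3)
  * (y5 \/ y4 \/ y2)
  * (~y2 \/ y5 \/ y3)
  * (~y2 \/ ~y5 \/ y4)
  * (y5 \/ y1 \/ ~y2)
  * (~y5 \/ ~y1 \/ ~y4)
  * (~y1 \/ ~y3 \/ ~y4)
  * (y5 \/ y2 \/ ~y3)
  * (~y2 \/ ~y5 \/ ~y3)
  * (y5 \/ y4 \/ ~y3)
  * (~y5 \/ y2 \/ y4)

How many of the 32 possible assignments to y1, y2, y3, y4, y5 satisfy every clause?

The models are:
  y1=0 y2=0 y3=0 y4=1 y5=1
  y1=0 y2=0 y3=1 y4=1 y5=1
  y1=0 y2=1 y3=0 y4=1 y5=1
Count: 3.

3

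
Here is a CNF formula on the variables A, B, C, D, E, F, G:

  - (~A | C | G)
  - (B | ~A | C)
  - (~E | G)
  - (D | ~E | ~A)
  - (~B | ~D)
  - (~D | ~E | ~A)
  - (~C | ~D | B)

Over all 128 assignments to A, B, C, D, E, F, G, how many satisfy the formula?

Split on A, then D.
  A=1, D=1: a clause becomes empty — 0.
  A=1, D=0: F free; 5 ways for (B,C,E,G) × 2^1 = 10.
  A=0, D=1: F free; 3 ways for (B,C,E,G) × 2^1 = 6.
  A=0, D=0: B, C, F free; 3 ways for (E,G) × 2^3 = 24.
Total: 0 + 10 + 6 + 24 = 40.

40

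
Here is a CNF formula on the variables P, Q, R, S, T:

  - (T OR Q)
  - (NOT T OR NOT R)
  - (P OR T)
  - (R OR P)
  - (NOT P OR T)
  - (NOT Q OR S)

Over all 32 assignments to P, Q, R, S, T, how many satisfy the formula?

Satisfying assignments:
  P=1 Q=0 R=0 S=0 T=1
  P=1 Q=0 R=0 S=1 T=1
  P=1 Q=1 R=0 S=1 T=1
That's 3 in total.

3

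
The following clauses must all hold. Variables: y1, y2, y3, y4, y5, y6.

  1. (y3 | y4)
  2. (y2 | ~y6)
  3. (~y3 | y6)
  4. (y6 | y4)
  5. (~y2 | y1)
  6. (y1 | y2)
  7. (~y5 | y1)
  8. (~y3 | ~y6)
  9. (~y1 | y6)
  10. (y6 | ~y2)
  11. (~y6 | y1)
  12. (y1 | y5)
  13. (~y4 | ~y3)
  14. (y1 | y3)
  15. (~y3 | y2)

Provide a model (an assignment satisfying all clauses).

y1=True, y2=True, y3=False, y4=True, y5=False, y6=True

Set y1 = True and propagate.
  then y6 is forced to True.
  then y2 is forced to True.
  then y3 is forced to False.
  then y4 is forced to True.
y5 is now unconstrained; take y5 = False.
Every clause has at least one true literal under this assignment.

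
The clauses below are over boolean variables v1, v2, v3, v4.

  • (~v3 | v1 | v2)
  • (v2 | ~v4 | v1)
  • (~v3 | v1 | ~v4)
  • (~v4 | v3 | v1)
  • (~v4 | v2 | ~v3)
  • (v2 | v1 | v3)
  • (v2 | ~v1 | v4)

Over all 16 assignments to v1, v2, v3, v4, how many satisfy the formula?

7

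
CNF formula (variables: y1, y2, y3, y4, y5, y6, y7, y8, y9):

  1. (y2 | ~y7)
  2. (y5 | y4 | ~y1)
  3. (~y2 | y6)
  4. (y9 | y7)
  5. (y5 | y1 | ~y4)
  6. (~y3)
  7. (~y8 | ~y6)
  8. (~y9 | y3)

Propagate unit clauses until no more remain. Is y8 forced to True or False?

False

(~y3) is a unit clause: y3 = False.
In (y3 | ~y9), y3 is now false; ~y9 must hold, so y9 = False.
From (y7 | y9) and y9 = False: y7 = True.
(~y7 | y2): since y7 = True, the clause reduces to (y2). y2 = True.
From (y6 | ~y2) and y2 = True: y6 = True.
In (~y6 | ~y8), ~y6 is now false; ~y8 must hold, so y8 = False.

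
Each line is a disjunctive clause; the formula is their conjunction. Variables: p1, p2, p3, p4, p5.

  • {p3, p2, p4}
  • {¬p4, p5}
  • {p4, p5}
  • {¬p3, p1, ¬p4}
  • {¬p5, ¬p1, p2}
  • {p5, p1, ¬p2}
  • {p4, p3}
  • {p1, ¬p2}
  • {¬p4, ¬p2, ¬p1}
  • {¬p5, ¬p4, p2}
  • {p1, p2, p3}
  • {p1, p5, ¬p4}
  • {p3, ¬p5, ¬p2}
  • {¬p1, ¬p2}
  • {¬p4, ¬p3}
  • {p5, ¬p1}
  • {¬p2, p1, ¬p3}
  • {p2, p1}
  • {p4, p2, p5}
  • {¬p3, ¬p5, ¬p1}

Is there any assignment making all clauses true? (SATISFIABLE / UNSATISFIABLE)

p1 = True:
  propagation gives p2=False, p5=False; an empty clause results — contradiction.
p1 = False:
  propagation gives p2=False; an empty clause results — contradiction.
Every branch closes, so no satisfying assignment exists.

UNSATISFIABLE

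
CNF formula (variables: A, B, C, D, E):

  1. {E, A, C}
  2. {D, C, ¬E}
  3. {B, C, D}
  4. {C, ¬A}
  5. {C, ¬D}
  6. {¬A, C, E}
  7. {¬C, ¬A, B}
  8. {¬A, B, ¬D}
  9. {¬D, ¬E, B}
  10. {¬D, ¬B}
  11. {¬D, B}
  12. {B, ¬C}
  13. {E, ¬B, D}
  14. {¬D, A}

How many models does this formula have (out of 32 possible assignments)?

Satisfying assignments:
  A=F B=T C=T D=F E=T
  A=T B=T C=T D=F E=T
Count: 2.

2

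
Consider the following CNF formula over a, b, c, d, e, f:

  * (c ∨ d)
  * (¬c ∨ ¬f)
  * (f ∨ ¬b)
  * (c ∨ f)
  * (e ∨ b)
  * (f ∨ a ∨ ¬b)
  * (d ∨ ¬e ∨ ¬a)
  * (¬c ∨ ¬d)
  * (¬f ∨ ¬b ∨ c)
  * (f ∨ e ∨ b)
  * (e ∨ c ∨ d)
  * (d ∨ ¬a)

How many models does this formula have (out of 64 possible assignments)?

3

Satisfying assignments:
  a=0 b=0 c=0 d=1 e=1 f=1
  a=0 b=0 c=1 d=0 e=1 f=0
  a=1 b=0 c=0 d=1 e=1 f=1
Count: 3.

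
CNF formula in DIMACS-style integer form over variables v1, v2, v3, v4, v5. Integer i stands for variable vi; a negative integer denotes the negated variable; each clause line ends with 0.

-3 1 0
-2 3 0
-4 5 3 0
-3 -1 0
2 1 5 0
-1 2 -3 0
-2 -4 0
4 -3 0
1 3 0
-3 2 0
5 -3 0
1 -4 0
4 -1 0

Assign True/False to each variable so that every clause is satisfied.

v1 = T, v2 = F, v3 = F, v4 = T, v5 = T

Check each clause:
  1. (~v3 | v1) — v1 is true.
  2. (~v2 | v3) — ~v2 is true.
  3. (~v4 | v5 | v3) — v5 is true.
  4. (~v1 | ~v3) — ~v3 is true.
  5. (v5 | v2 | v1) — v1 is true.
  6. (~v1 | ~v3 | v2) — ~v3 is true.
  7. (~v4 | ~v2) — ~v2 is true.
  8. (v4 | ~v3) — v4 is true.
  9. (v1 | v3) — v1 is true.
  10. (~v3 | v2) — ~v3 is true.
  11. (v5 | ~v3) — v5 is true.
  12. (~v4 | v1) — v1 is true.
  13. (v4 | ~v1) — v4 is true.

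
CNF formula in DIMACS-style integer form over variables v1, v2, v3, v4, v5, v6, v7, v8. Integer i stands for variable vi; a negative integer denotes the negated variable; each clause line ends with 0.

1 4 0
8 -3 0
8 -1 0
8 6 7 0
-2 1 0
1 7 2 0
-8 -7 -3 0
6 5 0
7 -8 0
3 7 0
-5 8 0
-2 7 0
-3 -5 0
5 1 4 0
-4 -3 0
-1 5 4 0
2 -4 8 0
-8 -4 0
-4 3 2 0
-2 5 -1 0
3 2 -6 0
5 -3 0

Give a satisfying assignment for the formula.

v1=T, v2=T, v3=F, v4=F, v5=T, v6=F, v7=T, v8=T

Branch on v1: take v1 = True.
  then v8 is forced to True.
  then v7 is forced to True.
  then v3 is forced to False.
  then v4 is forced to False.
  then v5 is forced to True.
Set v2 = True and propagate.
v6 is now unconstrained; take v6 = False.
Every clause has at least one true literal under this assignment.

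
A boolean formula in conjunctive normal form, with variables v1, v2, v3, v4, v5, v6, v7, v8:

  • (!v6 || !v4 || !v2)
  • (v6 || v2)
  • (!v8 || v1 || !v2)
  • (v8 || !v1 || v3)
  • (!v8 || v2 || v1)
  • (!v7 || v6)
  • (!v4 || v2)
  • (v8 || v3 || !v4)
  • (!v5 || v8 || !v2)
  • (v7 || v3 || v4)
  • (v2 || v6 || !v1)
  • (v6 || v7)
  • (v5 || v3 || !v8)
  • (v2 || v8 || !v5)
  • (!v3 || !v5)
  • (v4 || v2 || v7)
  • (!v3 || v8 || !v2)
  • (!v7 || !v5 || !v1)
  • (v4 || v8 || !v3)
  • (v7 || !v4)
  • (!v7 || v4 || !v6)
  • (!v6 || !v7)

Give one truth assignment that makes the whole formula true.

Set v1 = True and propagate.
Set v2 = True and propagate.
Branch on v3: take v3 = True.
  then v5 is forced to False.
  then v8 is forced to True.
The remaining clauses are satisfied by v4 = False, v6 = True, v7 = False.

v1=True, v2=True, v3=True, v4=False, v5=False, v6=True, v7=False, v8=True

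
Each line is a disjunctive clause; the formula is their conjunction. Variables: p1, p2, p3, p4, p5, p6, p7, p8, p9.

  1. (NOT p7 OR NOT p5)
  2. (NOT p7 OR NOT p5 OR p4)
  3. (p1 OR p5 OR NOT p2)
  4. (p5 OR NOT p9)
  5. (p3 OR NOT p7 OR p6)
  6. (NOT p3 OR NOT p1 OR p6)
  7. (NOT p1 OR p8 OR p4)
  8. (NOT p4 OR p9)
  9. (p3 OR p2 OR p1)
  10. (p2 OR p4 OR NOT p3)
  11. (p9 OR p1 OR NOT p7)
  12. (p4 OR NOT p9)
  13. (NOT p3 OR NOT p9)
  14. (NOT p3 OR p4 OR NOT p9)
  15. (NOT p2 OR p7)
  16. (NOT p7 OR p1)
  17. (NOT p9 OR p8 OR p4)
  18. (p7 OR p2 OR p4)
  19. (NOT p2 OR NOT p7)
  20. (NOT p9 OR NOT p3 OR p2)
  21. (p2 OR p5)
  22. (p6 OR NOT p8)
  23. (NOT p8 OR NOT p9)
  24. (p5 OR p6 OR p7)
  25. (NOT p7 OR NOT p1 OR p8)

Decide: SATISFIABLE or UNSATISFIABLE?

SATISFIABLE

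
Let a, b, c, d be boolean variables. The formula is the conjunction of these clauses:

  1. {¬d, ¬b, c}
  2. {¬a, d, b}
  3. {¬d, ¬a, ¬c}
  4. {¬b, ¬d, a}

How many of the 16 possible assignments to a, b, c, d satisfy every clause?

Case analysis on d and a:
  d=T, a=T: remaining (b,c) ∈ {(F,F)} — 1.
  d=T, a=F: remaining (b,c) ∈ {(F,F); (F,T)} — 2.
  d=F, a=T: remaining (b,c) ∈ {(T,F); (T,T)} — 2.
  d=F, a=F: remaining (b,c) ∈ {(F,F); (F,T); (T,F); (T,T)} — 4.
Total: 1 + 2 + 2 + 4 = 9.

9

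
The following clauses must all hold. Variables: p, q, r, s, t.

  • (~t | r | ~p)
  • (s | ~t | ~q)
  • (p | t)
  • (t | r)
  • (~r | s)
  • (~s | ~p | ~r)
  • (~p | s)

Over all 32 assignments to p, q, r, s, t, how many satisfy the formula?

The models are:
  p=0 q=0 r=0 s=0 t=1
  p=0 q=0 r=0 s=1 t=1
  p=0 q=0 r=1 s=1 t=1
  p=0 q=1 r=0 s=1 t=1
  p=0 q=1 r=1 s=1 t=1
Count: 5.

5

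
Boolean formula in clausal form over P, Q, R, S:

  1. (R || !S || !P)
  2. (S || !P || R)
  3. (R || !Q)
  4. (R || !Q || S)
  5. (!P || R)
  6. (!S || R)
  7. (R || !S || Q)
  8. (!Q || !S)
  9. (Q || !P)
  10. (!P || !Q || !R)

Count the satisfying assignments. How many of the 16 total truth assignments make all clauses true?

Satisfying assignments:
  P=0 Q=0 R=0 S=0
  P=0 Q=0 R=1 S=0
  P=0 Q=0 R=1 S=1
  P=0 Q=1 R=1 S=0
That's 4 in total.

4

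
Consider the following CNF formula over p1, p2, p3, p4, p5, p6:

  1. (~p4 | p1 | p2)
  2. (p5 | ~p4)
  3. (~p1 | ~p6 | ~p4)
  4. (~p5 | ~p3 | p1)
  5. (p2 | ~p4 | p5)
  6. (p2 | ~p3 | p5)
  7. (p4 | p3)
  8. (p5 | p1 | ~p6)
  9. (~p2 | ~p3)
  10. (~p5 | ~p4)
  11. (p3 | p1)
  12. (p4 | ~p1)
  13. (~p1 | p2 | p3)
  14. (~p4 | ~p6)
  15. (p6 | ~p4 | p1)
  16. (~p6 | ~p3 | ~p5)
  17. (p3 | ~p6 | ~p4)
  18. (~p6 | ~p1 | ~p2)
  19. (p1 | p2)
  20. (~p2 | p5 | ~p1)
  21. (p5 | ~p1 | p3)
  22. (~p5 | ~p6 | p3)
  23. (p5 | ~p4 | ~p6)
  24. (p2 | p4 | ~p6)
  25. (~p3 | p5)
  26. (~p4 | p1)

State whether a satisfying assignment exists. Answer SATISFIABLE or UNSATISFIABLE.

UNSATISFIABLE

p1 = True:
  propagation gives p4=True, p5=True; an empty clause results — contradiction.
p1 = False:
  propagation gives p3=True, p5=False; an empty clause results — contradiction.
Every branch closes, so no satisfying assignment exists.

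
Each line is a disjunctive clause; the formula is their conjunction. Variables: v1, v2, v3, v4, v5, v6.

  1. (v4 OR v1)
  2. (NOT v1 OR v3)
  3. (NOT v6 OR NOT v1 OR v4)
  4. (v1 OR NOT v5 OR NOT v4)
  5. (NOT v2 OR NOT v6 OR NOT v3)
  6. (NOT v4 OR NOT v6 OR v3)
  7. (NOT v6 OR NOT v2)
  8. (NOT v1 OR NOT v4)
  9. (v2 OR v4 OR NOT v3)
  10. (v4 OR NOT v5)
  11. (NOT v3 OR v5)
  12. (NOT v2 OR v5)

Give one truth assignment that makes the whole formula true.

Pure literal: v6 appears only negated; assign v6 = False.
Set v1 = False and propagate.
  then v4 is forced to True.
  then v5 is forced to False.
  then v3 is forced to False.
  then v2 is forced to False.
Every clause has at least one true literal under this assignment.

v1=F, v2=F, v3=F, v4=T, v5=F, v6=F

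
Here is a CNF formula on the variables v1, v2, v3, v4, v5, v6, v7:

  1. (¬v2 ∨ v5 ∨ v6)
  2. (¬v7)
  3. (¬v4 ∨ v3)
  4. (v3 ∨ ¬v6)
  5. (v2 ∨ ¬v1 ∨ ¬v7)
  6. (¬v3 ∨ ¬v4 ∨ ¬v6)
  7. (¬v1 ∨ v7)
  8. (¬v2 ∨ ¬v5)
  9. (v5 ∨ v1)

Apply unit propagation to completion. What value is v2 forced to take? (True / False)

False

Unit clause (¬v7) sets v7 = False.
From (v7 ∨ ¬v1) and v7 = False: v1 = False.
From (v5 ∨ v1) and v1 = False: v5 = True.
(¬v5 ∨ ¬v2): since v5 = True, the clause reduces to (¬v2). v2 = False.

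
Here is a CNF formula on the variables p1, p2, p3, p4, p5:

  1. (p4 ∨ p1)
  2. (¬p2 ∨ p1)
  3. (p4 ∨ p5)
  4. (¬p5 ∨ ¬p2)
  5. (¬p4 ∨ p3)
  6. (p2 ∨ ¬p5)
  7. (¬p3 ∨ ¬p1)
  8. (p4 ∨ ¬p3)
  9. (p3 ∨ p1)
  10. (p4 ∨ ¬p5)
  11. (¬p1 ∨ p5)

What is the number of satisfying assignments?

1

The models are:
  p1=0 p2=0 p3=1 p4=1 p5=0
Count: 1.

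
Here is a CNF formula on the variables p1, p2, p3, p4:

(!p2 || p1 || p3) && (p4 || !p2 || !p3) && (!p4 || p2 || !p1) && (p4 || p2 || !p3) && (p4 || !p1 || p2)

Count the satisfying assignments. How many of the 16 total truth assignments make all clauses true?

7

Satisfying assignments:
  p1=F p2=F p3=F p4=F
  p1=F p2=F p3=F p4=T
  p1=F p2=F p3=T p4=T
  p1=F p2=T p3=T p4=T
  p1=T p2=T p3=F p4=F
  p1=T p2=T p3=F p4=T
  p1=T p2=T p3=T p4=T
Count: 7.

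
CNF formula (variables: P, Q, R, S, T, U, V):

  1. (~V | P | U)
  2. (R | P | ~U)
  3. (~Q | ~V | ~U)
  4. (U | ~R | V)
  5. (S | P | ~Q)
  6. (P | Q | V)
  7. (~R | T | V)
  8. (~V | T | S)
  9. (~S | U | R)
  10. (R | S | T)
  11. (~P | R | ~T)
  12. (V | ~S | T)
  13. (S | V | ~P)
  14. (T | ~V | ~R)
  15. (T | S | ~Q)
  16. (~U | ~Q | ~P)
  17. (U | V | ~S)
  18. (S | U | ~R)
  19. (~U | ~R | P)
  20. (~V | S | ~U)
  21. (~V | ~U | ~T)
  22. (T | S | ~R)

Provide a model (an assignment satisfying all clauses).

P=T, Q=F, R=T, S=T, T=T, U=T, V=F

Check each clause:
  1. (P | ~V | U) — ~V is true.
  2. (R | ~U | P) — P is true.
  3. (~Q | ~V | ~U) — ~V is true.
  4. (U | ~R | V) — U is true.
  5. (~Q | S | P) — P is true.
  6. (P | Q | V) — P is true.
  7. (~R | T | V) — T is true.
  8. (S | T | ~V) — ~V is true.
  9. (U | R | ~S) — R is true.
  10. (S | R | T) — R is true.
  11. (~P | ~T | R) — R is true.
  12. (T | ~S | V) — T is true.
  13. (~P | V | S) — S is true.
  14. (T | ~V | ~R) — ~V is true.
  15. (~Q | S | T) — S is true.
  16. (~Q | ~U | ~P) — ~Q is true.
  17. (U | ~S | V) — U is true.
  18. (U | ~R | S) — S is true.
  19. (~U | ~R | P) — P is true.
  20. (S | ~V | ~U) — ~V is true.
  21. (~T | ~V | ~U) — ~V is true.
  22. (S | ~R | T) — T is true.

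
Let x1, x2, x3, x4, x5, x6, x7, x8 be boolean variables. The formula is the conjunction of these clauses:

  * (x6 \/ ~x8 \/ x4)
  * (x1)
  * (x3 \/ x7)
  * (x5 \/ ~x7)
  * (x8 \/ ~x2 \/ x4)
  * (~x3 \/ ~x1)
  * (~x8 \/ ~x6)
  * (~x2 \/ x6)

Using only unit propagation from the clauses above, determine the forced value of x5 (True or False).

True

(x1) stands alone — x1 = True.
In (~x1 \/ ~x3), ~x1 is now false; ~x3 must hold, so x3 = False.
From (x3 \/ x7) and x3 = False: x7 = True.
From (x5 \/ ~x7) and x7 = True: x5 = True.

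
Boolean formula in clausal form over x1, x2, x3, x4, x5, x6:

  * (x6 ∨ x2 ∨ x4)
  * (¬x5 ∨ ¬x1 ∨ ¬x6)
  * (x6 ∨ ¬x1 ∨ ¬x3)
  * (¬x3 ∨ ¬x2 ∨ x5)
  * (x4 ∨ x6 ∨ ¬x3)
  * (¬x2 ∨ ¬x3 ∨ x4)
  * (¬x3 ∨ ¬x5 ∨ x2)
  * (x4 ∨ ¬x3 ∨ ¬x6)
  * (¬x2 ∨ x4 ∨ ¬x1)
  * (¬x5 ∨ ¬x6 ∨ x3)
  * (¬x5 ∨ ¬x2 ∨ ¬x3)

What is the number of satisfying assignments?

20

Split on x3, then x2.
  x3=T, x2=T: a clause becomes empty — 0.
  x3=T, x2=F: remaining (x1,x4,x5,x6) ∈ {(F,T,F,F); (F,T,F,T); (T,T,F,T)} — 3.
  x3=F, x2=T: 9 of the 16 assignments to (x1,x4,x5,x6) work.
  x3=F, x2=F: x1 free; 4 ways for (x4,x5,x6) × 2^1 = 8.
Total: 0 + 3 + 9 + 8 = 20.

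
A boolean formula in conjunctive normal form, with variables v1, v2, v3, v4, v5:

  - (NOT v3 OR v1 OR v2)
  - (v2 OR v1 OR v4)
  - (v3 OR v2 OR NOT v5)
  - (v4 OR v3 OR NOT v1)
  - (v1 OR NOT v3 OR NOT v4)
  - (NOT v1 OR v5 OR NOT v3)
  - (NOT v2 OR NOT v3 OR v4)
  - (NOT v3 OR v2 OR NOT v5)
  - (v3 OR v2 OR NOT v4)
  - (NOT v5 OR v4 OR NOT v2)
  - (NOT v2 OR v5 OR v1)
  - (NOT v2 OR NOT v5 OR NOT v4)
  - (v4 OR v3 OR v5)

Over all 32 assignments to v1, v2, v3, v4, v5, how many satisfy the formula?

The models are:
  v1=T v2=T v3=F v4=T v5=F
Count: 1.

1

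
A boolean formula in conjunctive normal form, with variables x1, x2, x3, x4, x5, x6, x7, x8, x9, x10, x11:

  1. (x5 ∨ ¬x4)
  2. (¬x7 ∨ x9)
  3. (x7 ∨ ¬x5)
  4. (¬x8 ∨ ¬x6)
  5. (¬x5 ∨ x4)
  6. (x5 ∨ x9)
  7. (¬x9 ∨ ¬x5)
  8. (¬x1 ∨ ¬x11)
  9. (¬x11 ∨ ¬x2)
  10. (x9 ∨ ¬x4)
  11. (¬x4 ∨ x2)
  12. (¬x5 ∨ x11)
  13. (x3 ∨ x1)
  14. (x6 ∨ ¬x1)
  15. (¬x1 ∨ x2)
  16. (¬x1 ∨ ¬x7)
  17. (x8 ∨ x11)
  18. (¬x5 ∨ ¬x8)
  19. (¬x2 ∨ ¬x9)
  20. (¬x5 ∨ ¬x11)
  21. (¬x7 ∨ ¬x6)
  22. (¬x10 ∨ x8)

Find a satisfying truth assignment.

x1=False, x2=False, x3=True, x4=False, x5=False, x6=False, x7=True, x8=True, x9=True, x10=False, x11=False

x3 occurs only positively in the remaining clauses — set x3 = True.
x10 occurs only negated in the remaining clauses — set x10 = False.
Set x1 = False and propagate.
The remaining clauses are satisfied by x2 = False, x4 = False, x5 = False, x6 = False, x7 = True, x8 = True, x9 = True, x11 = False.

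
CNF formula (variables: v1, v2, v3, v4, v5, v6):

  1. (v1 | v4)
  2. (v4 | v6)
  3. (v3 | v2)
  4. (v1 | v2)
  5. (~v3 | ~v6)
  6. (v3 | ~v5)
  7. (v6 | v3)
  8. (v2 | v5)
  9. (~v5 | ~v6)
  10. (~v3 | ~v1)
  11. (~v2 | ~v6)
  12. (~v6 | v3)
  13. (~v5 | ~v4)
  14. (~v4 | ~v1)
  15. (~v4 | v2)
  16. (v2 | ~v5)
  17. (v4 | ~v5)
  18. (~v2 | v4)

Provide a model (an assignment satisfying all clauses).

v1=False, v2=True, v3=True, v4=True, v5=False, v6=False

Branch on v1: take v1 = False.
  then v4 is forced to True.
  then v2 is forced to True.
  then v6 is forced to False.
  then v3 is forced to True.
  then v5 is forced to False.
Check each clause:
  1. (v4 | v1) — v4 is true.
  2. (v6 | v4) — v4 is true.
  3. (v3 | v2) — v2 is true.
  4. (v1 | v2) — v2 is true.
  5. (~v6 | ~v3) — ~v6 is true.
  6. (v3 | ~v5) — v3 is true.
  7. (v6 | v3) — v3 is true.
  8. (v2 | v5) — v2 is true.
  9. (~v6 | ~v5) — ~v6 is true.
  10. (~v3 | ~v1) — ~v1 is true.
  11. (~v2 | ~v6) — ~v6 is true.
  12. (v3 | ~v6) — ~v6 is true.
  13. (~v4 | ~v5) — ~v5 is true.
  14. (~v4 | ~v1) — ~v1 is true.
  15. (~v4 | v2) — v2 is true.
  16. (v2 | ~v5) — v2 is true.
  17. (~v5 | v4) — ~v5 is true.
  18. (~v2 | v4) — v4 is true.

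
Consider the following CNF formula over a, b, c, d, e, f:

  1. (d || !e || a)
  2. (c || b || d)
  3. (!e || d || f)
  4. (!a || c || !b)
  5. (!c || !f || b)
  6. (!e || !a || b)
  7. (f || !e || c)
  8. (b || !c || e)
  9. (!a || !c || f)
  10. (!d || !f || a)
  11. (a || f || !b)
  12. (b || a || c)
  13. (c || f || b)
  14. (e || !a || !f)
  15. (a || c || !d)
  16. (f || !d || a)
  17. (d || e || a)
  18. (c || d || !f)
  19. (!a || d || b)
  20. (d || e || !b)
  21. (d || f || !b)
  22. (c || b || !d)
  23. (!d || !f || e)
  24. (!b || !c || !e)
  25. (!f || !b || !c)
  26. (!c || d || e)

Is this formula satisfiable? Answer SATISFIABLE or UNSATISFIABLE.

UNSATISFIABLE

b = True:
  d = True:
    f = True:
      propagation gives a=True, c=True; contradiction.
    f = False:
      propagation gives a=True, c=True; contradiction.
  d = False:
    propagation gives e=True, a=True, f=True, c=True; an empty clause results — contradiction.
b = False:
  d = True:
    propagation gives c=True, f=False, e=True, a=False; an empty clause results — contradiction.
  d = False:
    propagation gives c=True, f=False, e=False; an empty clause results — contradiction.
Every branch closes, so no satisfying assignment exists.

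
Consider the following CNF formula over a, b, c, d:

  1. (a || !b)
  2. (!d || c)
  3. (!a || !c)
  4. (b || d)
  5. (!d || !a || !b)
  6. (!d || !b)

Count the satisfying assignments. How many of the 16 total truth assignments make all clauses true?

2

The models are:
  a=F b=F c=T d=T
  a=T b=T c=F d=F
Count: 2.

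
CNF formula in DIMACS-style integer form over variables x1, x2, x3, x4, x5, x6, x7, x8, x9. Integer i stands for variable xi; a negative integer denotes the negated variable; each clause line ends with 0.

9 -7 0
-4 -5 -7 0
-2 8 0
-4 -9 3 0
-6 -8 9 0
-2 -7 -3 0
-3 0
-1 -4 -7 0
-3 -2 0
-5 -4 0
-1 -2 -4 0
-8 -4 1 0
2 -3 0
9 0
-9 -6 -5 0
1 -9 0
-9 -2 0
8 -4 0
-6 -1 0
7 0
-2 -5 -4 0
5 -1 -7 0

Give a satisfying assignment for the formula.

(~x3) is a unit clause, so x3 = False.
The clause (x9) is unit: x9 must be True.
(~x4) is a unit clause, so x4 = False.
Unit propagation: (x1) forces x1 = True.
Unit propagation: (~x2) forces x2 = False.
(~x6) is a unit clause, so x6 = False.
Unit propagation: (x7) forces x7 = True.
(x5) is a unit clause, so x5 = True.
x8 is now unconstrained; take x8 = True.
Every clause has at least one true literal under this assignment.

x1=1, x2=0, x3=0, x4=0, x5=1, x6=0, x7=1, x8=1, x9=1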